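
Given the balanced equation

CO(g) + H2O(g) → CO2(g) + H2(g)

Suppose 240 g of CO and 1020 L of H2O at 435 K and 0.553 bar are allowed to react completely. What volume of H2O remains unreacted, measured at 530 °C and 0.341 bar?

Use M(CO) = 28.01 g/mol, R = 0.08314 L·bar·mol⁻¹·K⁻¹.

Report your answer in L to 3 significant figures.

1380 L

n(CO) = 240 / 28.01 = 8.568 mol
n(H2O) = PV/RT = (0.553 × 1020) / (0.08314 × 435) = 15.60 mol
For 8.568 mol CO, stoichiometry requires (1/1) × 8.568 = 8.568 mol H2O; 15.60 mol is available, so CO is limiting.
n(H2O) consumed = (1/1) × 8.568 = 8.568 mol; remaining = 15.60 − 8.568 = 7.032 mol
V(H2O) = nRT/P = 7.032 × 0.08314 × 803.15 / 0.341 = 1377 L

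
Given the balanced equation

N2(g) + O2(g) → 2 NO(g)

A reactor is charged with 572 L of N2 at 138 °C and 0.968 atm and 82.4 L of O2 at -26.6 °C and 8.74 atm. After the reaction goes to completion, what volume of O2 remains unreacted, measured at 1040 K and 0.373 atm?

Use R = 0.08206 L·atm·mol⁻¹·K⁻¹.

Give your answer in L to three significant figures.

4390 L

n(N2) = PV/RT = (0.968 × 572) / (0.08206 × 411.15) = 16.41 mol
n(O2) = PV/RT = (8.74 × 82.4) / (0.08206 × 246.55) = 35.60 mol
For 16.41 mol N2, stoichiometry requires (1/1) × 16.41 = 16.41 mol O2; 35.60 mol is available, so N2 is limiting.
n(O2) consumed = (1/1) × 16.41 = 16.41 mol; remaining = 35.60 − 16.41 = 19.19 mol
V(O2) = nRT/P = 19.19 × 0.08206 × 1040 / 0.373 = 4391 L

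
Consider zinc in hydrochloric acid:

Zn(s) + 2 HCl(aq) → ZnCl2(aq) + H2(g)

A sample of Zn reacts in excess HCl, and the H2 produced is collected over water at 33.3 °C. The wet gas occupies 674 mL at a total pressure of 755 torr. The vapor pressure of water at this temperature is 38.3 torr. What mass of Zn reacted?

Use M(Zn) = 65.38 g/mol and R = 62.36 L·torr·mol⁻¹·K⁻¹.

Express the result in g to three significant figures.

P(H2) = 755 − 38.3 = 716.7 torr
n(H2) = PV/RT = (716.7 × 0.6740) / (62.36 × 306.45) = 0.02528 mol
n(Zn) = (1/1) × 0.02528 = 0.02528 mol
m(Zn) = 0.02528 × 65.38 = 1.653 g

1.65 g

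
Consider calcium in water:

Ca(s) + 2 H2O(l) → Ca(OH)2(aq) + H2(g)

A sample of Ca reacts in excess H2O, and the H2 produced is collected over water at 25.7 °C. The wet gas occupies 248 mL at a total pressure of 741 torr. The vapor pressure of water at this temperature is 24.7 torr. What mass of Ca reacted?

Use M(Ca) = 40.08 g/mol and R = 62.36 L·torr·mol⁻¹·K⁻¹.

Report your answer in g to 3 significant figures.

P(H2) = 741 − 24.7 = 716.3 torr
n(H2) = PV/RT = (716.3 × 0.2480) / (62.36 × 298.85) = 0.009532 mol
n(Ca) = (1/1) × 0.009532 = 0.009532 mol
m(Ca) = 0.009532 × 40.08 = 0.3820 g

0.382 g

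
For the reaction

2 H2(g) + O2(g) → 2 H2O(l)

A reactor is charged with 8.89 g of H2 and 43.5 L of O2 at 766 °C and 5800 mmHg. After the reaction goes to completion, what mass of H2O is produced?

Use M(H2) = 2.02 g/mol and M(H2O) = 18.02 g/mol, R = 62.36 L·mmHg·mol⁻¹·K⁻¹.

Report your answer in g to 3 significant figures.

79.3 g

n(H2) = 8.89 / 2.02 = 4.401 mol
n(O2) = PV/RT = (5800 × 43.5) / (62.36 × 1039.15) = 3.893 mol
For 4.401 mol H2, stoichiometry requires (1/2) × 4.401 = 2.200 mol O2; 3.893 mol is available, so H2 is limiting.
n(H2O) = (2/2) × 4.401 = 4.401 mol
m(H2O) = 4.401 × 18.02 = 79.31 g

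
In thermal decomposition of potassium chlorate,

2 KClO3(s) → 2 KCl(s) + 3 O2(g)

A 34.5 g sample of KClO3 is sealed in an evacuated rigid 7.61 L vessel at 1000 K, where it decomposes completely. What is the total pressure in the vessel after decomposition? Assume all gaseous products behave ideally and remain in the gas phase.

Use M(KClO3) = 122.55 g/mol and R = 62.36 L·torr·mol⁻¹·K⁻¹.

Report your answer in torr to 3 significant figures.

n(KClO3) = 34.5 / 122.55 = 0.2815 mol
n(gas produced) = (3/2) × 0.2815 = 0.4222 mol
P = nRT/V = 0.4222 × 62.36 × 1000 / 7.61 = 3460 torr

3460 torr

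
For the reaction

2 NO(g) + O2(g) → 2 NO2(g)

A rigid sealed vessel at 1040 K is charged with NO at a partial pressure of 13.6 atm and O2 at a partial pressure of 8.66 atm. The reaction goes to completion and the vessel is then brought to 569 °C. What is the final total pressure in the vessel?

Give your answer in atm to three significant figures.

Because the vessel is rigid and T is held at 1040 K, work the stoichiometry in partial pressures (P_i = n_iRT/V).
P(O2) required for 13.6 atm of NO = (1/2) × 13.6 = 6.800 atm; available 8.66 atm, so NO is limiting.
P(O2) remaining = 8.66 − (1/2) × 13.6 = 1.860 atm
P(gaseous products) = (2)/2 × 13.6 = 13.60 atm
P_total at 1040 K = 1.860 + 13.60 = 15.46 atm
Scaling to 569 °C: P = 15.46 × 842.15/1040 = 12.52 atm

12.5 atm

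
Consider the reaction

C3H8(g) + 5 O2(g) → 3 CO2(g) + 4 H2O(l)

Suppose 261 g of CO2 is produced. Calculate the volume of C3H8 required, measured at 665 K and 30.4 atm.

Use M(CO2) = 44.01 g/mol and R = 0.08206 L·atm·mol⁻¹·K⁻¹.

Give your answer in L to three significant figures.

3.55 L

n(CO2) = 261.0 / 44.01 = 5.930 mol
n(C3H8) = (1/3) × 5.930 = 1.977 mol
V = nRT/P = 1.977 × 0.08206 × 665 / 30.4 = 3.549 L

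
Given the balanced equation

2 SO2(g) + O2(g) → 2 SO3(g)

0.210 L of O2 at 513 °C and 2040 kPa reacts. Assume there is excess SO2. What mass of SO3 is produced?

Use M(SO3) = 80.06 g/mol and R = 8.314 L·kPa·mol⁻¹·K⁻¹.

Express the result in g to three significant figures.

10.5 g

n(O2) = PV/RT = (2040 × 0.210) / (8.314 × 786.15) = 0.06554 mol
n(SO3) = (2/1) × 0.06554 = 0.1311 mol
m(SO3) = 0.1311 × 80.06 = 10.50 g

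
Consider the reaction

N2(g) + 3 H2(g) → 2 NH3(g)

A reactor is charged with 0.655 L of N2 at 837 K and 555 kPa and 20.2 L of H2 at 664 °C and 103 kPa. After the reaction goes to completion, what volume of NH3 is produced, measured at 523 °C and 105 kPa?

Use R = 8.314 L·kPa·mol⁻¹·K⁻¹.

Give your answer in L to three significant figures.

n(N2) = PV/RT = (555 × 0.655) / (8.314 × 837) = 0.05224 mol
n(H2) = PV/RT = (103 × 20.2) / (8.314 × 937.15) = 0.2670 mol
For 0.05224 mol N2, stoichiometry requires (3/1) × 0.05224 = 0.1567 mol H2; 0.2670 mol is available, so N2 is limiting.
n(NH3) = (2/1) × 0.05224 = 0.1045 mol
V(NH3) = nRT/P = 0.1045 × 8.314 × 796.15 / 105 = 6.588 L

6.59 L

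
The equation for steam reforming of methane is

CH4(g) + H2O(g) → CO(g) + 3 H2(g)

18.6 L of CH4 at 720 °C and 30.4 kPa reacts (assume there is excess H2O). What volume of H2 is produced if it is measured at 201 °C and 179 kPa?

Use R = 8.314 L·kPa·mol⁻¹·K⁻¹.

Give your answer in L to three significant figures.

4.52 L

n(CH4) = PV/RT = (30.4 × 18.6) / (8.314 × 993.15) = 0.06848 mol
n(H2) = (3/1) × 0.06848 = 0.2054 mol
V = nRT/P = 0.2054 × 8.314 × 474.15 / 179 = 4.523 L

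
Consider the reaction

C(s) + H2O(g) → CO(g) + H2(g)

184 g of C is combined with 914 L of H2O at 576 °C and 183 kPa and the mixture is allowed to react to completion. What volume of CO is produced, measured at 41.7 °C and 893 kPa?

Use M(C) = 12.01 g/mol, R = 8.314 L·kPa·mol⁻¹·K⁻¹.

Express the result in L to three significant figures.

44.9 L

n(C) = 184 / 12.01 = 15.32 mol
n(H2O) = PV/RT = (183 × 914) / (8.314 × 849.15) = 23.69 mol
For 15.32 mol C, stoichiometry requires (1/1) × 15.32 = 15.32 mol H2O; 23.69 mol is available, so C is limiting.
n(CO) = (1/1) × 15.32 = 15.32 mol
V(CO) = nRT/P = 15.32 × 8.314 × 314.85 / 893 = 44.91 L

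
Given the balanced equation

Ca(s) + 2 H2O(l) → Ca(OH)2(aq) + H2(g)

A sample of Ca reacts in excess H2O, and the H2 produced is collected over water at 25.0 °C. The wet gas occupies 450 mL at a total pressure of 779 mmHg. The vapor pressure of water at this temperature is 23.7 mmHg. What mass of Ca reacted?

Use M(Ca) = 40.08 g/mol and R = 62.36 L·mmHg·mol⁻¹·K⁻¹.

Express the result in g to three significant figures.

0.733 g

P(H2) = 779 − 23.7 = 755.3 mmHg
n(H2) = PV/RT = (755.3 × 0.4500) / (62.36 × 298.15) = 0.01828 mol
n(Ca) = (1/1) × 0.01828 = 0.01828 mol
m(Ca) = 0.01828 × 40.08 = 0.7327 g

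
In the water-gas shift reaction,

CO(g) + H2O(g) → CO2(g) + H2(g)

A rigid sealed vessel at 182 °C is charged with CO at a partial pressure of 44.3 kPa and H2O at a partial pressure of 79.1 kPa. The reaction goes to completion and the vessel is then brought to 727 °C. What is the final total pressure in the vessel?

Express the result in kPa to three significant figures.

271 kPa

With V and T fixed, P_i ∝ n_i, so the mole ratios apply directly to partial pressures at 182 °C.
P(H2O) required for 44.3 kPa of CO = (1/1) × 44.3 = 44.30 kPa; available 79.1 kPa, so CO is limiting.
P(H2O) remaining = 79.1 − (1/1) × 44.3 = 34.80 kPa
P(gaseous products) = (1+1)/1 × 44.3 = 88.60 kPa
P_total at 182 °C = 34.80 + 88.60 = 123.4 kPa
Scaling to 727 °C: P = 123.4 × 1000.15/455.15 = 271.2 kPa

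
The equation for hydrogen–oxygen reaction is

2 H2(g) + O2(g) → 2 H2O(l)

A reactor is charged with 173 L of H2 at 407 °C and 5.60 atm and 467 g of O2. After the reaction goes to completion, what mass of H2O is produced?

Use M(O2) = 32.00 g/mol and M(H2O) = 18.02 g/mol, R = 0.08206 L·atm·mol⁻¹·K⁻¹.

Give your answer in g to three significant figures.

n(H2) = PV/RT = (5.60 × 173) / (0.08206 × 680.15) = 17.36 mol
n(O2) = 467 / 32.00 = 14.59 mol
For 17.36 mol H2, stoichiometry requires (1/2) × 17.36 = 8.680 mol O2; 14.59 mol is available, so H2 is limiting.
n(H2O) = (2/2) × 17.36 = 17.36 mol
m(H2O) = 17.36 × 18.02 = 312.8 g

313 g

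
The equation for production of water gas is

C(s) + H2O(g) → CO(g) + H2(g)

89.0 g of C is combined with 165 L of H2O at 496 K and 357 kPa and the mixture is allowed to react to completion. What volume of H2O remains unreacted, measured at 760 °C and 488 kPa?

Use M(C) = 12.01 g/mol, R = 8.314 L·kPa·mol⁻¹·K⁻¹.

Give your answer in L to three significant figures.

121 L

n(C) = 89.0 / 12.01 = 7.410 mol
n(H2O) = PV/RT = (357 × 165) / (8.314 × 496) = 14.28 mol
For 7.410 mol C, stoichiometry requires (1/1) × 7.410 = 7.410 mol H2O; 14.28 mol is available, so C is limiting.
n(H2O) consumed = (1/1) × 7.410 = 7.410 mol; remaining = 14.28 − 7.410 = 6.870 mol
V(H2O) = nRT/P = 6.870 × 8.314 × 1033.15 / 488 = 120.9 L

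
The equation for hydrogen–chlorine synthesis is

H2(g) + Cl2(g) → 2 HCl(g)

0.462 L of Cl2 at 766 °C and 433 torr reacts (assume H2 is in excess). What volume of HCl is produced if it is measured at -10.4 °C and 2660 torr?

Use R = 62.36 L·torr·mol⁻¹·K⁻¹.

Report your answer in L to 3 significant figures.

0.0380 L

n(Cl2) = PV/RT = (433 × 0.462) / (62.36 × 1039.15) = 0.003087 mol
n(HCl) = (2/1) × 0.003087 = 0.006174 mol
V = nRT/P = 0.006174 × 62.36 × 262.75 / 2660 = 0.03803 L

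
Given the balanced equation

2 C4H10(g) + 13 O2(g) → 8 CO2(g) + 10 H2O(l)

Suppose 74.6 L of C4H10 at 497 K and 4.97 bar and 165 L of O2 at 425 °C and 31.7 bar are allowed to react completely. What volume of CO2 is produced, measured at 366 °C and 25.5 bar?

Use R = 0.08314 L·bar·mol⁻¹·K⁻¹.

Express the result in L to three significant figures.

74.8 L

n(C4H10) = PV/RT = (4.97 × 74.6) / (0.08314 × 497) = 8.973 mol
n(O2) = PV/RT = (31.7 × 165) / (0.08314 × 698.15) = 90.11 mol
For 8.973 mol C4H10, stoichiometry requires (13/2) × 8.973 = 58.32 mol O2; 90.11 mol is available, so C4H10 is limiting.
n(CO2) = (8/2) × 8.973 = 35.89 mol
V(CO2) = nRT/P = 35.89 × 0.08314 × 639.15 / 25.5 = 74.79 L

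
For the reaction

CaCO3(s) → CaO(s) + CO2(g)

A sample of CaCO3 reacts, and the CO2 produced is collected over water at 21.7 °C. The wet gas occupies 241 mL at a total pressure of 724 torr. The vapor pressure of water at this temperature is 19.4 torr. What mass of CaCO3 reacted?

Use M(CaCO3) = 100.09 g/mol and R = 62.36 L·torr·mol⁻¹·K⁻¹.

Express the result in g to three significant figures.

0.924 g

P(CO2) = 724 − 19.4 = 704.6 torr
n(CO2) = PV/RT = (704.6 × 0.2410) / (62.36 × 294.85) = 0.009235 mol
n(CaCO3) = (1/1) × 0.009235 = 0.009235 mol
m(CaCO3) = 0.009235 × 100.09 = 0.9243 g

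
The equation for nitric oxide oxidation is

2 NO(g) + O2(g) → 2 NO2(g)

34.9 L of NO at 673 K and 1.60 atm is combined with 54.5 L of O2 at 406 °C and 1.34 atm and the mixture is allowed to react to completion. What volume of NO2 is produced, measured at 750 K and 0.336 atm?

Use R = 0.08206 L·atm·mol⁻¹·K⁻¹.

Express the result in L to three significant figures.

n(NO) = PV/RT = (1.60 × 34.9) / (0.08206 × 673) = 1.011 mol
n(O2) = PV/RT = (1.34 × 54.5) / (0.08206 × 679.15) = 1.310 mol
For 1.011 mol NO, stoichiometry requires (1/2) × 1.011 = 0.5055 mol O2; 1.310 mol is available, so NO is limiting.
n(NO2) = (2/2) × 1.011 = 1.011 mol
V(NO2) = nRT/P = 1.011 × 0.08206 × 750 / 0.336 = 185.2 L

185 L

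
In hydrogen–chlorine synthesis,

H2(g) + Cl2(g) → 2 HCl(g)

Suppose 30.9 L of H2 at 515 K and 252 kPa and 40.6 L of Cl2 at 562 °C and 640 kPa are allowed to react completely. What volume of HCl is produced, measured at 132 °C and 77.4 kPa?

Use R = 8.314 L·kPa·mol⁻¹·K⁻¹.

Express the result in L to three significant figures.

158 L

n(H2) = PV/RT = (252 × 30.9) / (8.314 × 515) = 1.819 mol
n(Cl2) = PV/RT = (640 × 40.6) / (8.314 × 835.15) = 3.742 mol
For 1.819 mol H2, stoichiometry requires (1/1) × 1.819 = 1.819 mol Cl2; 3.742 mol is available, so H2 is limiting.
n(HCl) = (2/1) × 1.819 = 3.638 mol
V(HCl) = nRT/P = 3.638 × 8.314 × 405.15 / 77.4 = 158.3 L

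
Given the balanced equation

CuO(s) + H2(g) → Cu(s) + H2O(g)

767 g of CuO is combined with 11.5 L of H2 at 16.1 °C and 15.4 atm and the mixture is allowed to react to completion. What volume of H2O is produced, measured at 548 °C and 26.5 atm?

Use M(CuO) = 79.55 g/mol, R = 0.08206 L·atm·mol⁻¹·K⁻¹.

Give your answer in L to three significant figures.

n(CuO) = 767 / 79.55 = 9.642 mol
n(H2) = PV/RT = (15.4 × 11.5) / (0.08206 × 289.25) = 7.461 mol
For 9.642 mol CuO, stoichiometry requires (1/1) × 9.642 = 9.642 mol H2; 7.461 mol is available, so H2 is limiting.
n(H2O) = (1/1) × 7.461 = 7.461 mol
V(H2O) = nRT/P = 7.461 × 0.08206 × 821.15 / 26.5 = 18.97 L

19.0 L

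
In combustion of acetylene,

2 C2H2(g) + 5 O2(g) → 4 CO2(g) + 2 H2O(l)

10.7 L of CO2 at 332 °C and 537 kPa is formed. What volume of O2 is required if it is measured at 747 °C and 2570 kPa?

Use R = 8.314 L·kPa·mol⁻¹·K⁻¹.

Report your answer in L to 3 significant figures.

n(CO2) = PV/RT = (537 × 10.7) / (8.314 × 605.15) = 1.142 mol
n(O2) = (5/4) × 1.142 = 1.427 mol
V = nRT/P = 1.427 × 8.314 × 1020.15 / 2570 = 4.709 L

4.71 L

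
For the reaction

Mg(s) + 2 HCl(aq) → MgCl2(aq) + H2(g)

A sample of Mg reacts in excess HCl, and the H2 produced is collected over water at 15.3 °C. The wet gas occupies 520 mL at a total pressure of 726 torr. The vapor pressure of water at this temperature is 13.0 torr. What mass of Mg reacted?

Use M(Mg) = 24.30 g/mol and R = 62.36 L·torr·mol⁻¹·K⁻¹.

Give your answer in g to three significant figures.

0.501 g

P(H2) = 726 − 13.0 = 713.0 torr
n(H2) = PV/RT = (713.0 × 0.5200) / (62.36 × 288.45) = 0.02061 mol
n(Mg) = (1/1) × 0.02061 = 0.02061 mol
m(Mg) = 0.02061 × 24.30 = 0.5008 g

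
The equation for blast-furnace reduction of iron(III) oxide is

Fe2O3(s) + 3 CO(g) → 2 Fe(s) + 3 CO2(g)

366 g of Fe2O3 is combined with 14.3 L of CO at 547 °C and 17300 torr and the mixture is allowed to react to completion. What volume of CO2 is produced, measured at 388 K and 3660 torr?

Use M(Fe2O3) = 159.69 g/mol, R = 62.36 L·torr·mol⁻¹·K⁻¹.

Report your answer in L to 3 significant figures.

n(Fe2O3) = 366 / 159.69 = 2.292 mol
n(CO) = PV/RT = (17300 × 14.3) / (62.36 × 820.15) = 4.837 mol
For 2.292 mol Fe2O3, stoichiometry requires (3/1) × 2.292 = 6.876 mol CO; 4.837 mol is available, so CO is limiting.
n(CO2) = (3/3) × 4.837 = 4.837 mol
V(CO2) = nRT/P = 4.837 × 62.36 × 388 / 3660 = 31.98 L

32.0 L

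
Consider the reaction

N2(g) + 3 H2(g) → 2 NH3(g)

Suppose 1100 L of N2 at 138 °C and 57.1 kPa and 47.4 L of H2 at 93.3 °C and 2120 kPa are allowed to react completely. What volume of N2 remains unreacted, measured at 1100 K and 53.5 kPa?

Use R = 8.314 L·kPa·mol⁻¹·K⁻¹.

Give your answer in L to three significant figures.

1260 L

n(N2) = PV/RT = (57.1 × 1100) / (8.314 × 411.15) = 18.37 mol
n(H2) = PV/RT = (2120 × 47.4) / (8.314 × 366.45) = 32.98 mol
For 18.37 mol N2, stoichiometry requires (3/1) × 18.37 = 55.11 mol H2; 32.98 mol is available, so H2 is limiting.
n(N2) consumed = (1/3) × 32.98 = 10.99 mol; remaining = 18.37 − 10.99 = 7.380 mol
V(N2) = nRT/P = 7.380 × 8.314 × 1100 / 53.5 = 1262 L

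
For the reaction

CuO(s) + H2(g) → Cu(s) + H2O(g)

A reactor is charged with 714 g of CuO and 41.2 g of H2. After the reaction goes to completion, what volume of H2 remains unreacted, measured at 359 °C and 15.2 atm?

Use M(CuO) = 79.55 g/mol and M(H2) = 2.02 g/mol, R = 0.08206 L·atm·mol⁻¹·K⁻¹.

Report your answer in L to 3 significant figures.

39.0 L

n(CuO) = 714 / 79.55 = 8.975 mol
n(H2) = 41.2 / 2.02 = 20.40 mol
For 8.975 mol CuO, stoichiometry requires (1/1) × 8.975 = 8.975 mol H2; 20.40 mol is available, so CuO is limiting.
n(H2) consumed = (1/1) × 8.975 = 8.975 mol; remaining = 20.40 − 8.975 = 11.42 mol
V(H2) = nRT/P = 11.42 × 0.08206 × 632.15 / 15.2 = 38.97 L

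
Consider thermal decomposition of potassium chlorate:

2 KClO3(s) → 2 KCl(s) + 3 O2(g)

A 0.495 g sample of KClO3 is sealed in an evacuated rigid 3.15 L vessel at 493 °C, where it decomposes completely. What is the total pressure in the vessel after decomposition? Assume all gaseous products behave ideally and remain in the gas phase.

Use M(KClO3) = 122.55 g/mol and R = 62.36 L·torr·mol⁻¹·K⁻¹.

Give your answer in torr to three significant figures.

91.9 torr

n(KClO3) = 0.495 / 122.55 = 0.004039 mol
n(gas produced) = (3/2) × 0.004039 = 0.006058 mol
P = nRT/V = 0.006058 × 62.36 × 766.15 / 3.15 = 91.88 torr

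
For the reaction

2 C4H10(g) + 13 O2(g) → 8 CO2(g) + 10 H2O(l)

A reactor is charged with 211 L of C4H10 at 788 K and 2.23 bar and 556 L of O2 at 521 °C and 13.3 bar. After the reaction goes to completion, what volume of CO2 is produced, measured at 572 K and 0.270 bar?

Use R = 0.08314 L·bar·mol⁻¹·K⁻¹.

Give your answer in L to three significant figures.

n(C4H10) = PV/RT = (2.23 × 211) / (0.08314 × 788) = 7.182 mol
n(O2) = PV/RT = (13.3 × 556) / (0.08314 × 794.15) = 112.0 mol
For 7.182 mol C4H10, stoichiometry requires (13/2) × 7.182 = 46.68 mol O2; 112.0 mol is available, so C4H10 is limiting.
n(CO2) = (8/2) × 7.182 = 28.73 mol
V(CO2) = nRT/P = 28.73 × 0.08314 × 572 / 0.270 = 5060 L

5060 L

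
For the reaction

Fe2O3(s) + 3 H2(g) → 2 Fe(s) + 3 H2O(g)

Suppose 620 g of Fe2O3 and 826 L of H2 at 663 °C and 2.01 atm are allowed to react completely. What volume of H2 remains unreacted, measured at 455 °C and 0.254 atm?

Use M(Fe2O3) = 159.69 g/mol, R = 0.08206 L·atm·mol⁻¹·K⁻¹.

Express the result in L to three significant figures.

n(Fe2O3) = 620 / 159.69 = 3.883 mol
n(H2) = PV/RT = (2.01 × 826) / (0.08206 × 936.15) = 21.61 mol
For 3.883 mol Fe2O3, stoichiometry requires (3/1) × 3.883 = 11.65 mol H2; 21.61 mol is available, so Fe2O3 is limiting.
n(H2) consumed = (3/1) × 3.883 = 11.65 mol; remaining = 21.61 − 11.65 = 9.960 mol
V(H2) = nRT/P = 9.960 × 0.08206 × 728.15 / 0.254 = 2343 L

2340 L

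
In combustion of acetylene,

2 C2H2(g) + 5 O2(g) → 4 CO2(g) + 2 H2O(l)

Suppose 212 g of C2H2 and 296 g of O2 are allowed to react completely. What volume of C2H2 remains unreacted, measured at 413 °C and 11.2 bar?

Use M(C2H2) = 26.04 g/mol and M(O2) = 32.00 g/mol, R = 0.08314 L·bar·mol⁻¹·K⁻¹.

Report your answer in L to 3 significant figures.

n(C2H2) = 212 / 26.04 = 8.141 mol
n(O2) = 296 / 32.00 = 9.250 mol
For 8.141 mol C2H2, stoichiometry requires (5/2) × 8.141 = 20.35 mol O2; 9.250 mol is available, so O2 is limiting.
n(C2H2) consumed = (2/5) × 9.250 = 3.700 mol; remaining = 8.141 − 3.700 = 4.441 mol
V(C2H2) = nRT/P = 4.441 × 0.08314 × 686.15 / 11.2 = 22.62 L

22.6 L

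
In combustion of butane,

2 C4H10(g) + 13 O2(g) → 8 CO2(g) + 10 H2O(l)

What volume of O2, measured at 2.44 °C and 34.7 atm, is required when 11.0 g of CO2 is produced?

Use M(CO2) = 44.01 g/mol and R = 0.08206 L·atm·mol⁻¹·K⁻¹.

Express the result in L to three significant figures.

0.265 L

n(CO2) = 11.00 / 44.01 = 0.2499 mol
n(O2) = (13/8) × 0.2499 = 0.4061 mol
V = nRT/P = 0.4061 × 0.08206 × 275.59 / 34.7 = 0.2647 L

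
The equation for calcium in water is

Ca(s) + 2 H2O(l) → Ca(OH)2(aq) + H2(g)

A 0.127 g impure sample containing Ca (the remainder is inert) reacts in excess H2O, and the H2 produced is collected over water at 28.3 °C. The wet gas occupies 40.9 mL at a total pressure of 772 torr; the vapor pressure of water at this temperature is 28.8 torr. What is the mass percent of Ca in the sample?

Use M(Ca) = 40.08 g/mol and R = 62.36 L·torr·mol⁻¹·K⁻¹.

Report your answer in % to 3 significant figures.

P(H2) = 772 − 28.8 = 743.2 torr
n(H2) = PV/RT = (743.2 × 0.04090) / (62.36 × 301.45) = 0.001617 mol
n(Ca) = (1/1) × 0.001617 = 0.001617 mol
m(Ca) = 0.001617 × 40.08 = 0.06481 g
%Ca = 0.06481 / 0.127 × 100 = 51.03%

51.0 %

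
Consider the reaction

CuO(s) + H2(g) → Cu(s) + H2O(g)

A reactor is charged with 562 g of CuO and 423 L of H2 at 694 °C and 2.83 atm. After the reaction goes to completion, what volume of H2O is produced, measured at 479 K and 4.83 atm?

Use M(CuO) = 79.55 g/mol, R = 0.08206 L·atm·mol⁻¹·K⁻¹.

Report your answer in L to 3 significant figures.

n(CuO) = 562 / 79.55 = 7.065 mol
n(H2) = PV/RT = (2.83 × 423) / (0.08206 × 967.15) = 15.08 mol
For 7.065 mol CuO, stoichiometry requires (1/1) × 7.065 = 7.065 mol H2; 15.08 mol is available, so CuO is limiting.
n(H2O) = (1/1) × 7.065 = 7.065 mol
V(H2O) = nRT/P = 7.065 × 0.08206 × 479 / 4.83 = 57.50 L

57.5 L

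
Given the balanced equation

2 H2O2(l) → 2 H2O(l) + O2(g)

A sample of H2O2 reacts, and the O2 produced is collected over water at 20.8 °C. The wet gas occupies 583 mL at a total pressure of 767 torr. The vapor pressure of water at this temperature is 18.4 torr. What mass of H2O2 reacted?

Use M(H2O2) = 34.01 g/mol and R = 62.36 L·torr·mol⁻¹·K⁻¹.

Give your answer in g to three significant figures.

1.62 g

P(O2) = 767 − 18.4 = 748.6 torr
n(O2) = PV/RT = (748.6 × 0.5830) / (62.36 × 293.95) = 0.02381 mol
n(H2O2) = (2/1) × 0.02381 = 0.04762 mol
m(H2O2) = 0.04762 × 34.01 = 1.620 g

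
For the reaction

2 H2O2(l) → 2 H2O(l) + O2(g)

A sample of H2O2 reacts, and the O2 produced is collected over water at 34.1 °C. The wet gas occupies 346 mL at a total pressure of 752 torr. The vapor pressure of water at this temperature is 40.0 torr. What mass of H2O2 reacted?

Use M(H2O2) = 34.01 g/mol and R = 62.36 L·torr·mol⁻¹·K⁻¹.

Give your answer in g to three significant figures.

P(O2) = 752 − 40.0 = 712.0 torr
n(O2) = PV/RT = (712.0 × 0.3460) / (62.36 × 307.25) = 0.01286 mol
n(H2O2) = (2/1) × 0.01286 = 0.02572 mol
m(H2O2) = 0.02572 × 34.01 = 0.8747 g

0.875 g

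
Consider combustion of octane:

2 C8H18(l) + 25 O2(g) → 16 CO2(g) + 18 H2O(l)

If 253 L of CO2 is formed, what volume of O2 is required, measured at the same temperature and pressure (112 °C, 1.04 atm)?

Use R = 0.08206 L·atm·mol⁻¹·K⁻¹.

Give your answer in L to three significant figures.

395 L

At constant T and P, gas volumes are in the mole ratio: V(O2) = (25/16) × 253 = 395.3 L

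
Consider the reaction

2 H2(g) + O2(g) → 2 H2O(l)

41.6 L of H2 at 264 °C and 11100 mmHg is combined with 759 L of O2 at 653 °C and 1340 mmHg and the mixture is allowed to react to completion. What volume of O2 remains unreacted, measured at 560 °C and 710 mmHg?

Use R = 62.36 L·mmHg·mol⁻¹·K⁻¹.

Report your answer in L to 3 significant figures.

n(H2) = PV/RT = (11100 × 41.6) / (62.36 × 537.15) = 13.79 mol
n(O2) = PV/RT = (1340 × 759) / (62.36 × 926.15) = 17.61 mol
For 13.79 mol H2, stoichiometry requires (1/2) × 13.79 = 6.895 mol O2; 17.61 mol is available, so H2 is limiting.
n(O2) consumed = (1/2) × 13.79 = 6.895 mol; remaining = 17.61 − 6.895 = 10.71 mol
V(O2) = nRT/P = 10.71 × 62.36 × 833.15 / 710 = 783.7 L

784 L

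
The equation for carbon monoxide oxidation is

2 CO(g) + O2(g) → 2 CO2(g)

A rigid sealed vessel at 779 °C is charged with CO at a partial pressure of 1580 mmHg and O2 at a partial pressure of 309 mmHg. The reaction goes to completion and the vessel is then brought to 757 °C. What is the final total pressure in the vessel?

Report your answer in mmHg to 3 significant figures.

With V and T fixed, P_i ∝ n_i, so the mole ratios apply directly to partial pressures at 779 °C.
P(O2) required for 1580 mmHg of CO = (1/2) × 1580 = 790.0 mmHg; available 309 mmHg, so O2 is limiting.
P(CO) remaining = 1580 − (2/1) × 309 = 962.0 mmHg
P(gaseous products) = (2)/1 × 309 = 618.0 mmHg
P_total at 779 °C = 962.0 + 618.0 = 1580 mmHg
Scaling to 757 °C: P = 1580 × 1030.15/1052.15 = 1547 mmHg

1550 mmHg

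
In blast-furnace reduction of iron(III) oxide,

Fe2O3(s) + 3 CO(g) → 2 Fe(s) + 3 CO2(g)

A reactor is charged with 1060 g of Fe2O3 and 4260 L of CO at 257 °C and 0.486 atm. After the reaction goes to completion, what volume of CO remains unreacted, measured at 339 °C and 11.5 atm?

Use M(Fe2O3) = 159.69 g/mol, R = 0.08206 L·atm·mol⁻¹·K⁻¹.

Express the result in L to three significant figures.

121 L

n(Fe2O3) = 1060 / 159.69 = 6.638 mol
n(CO) = PV/RT = (0.486 × 4260) / (0.08206 × 530.15) = 47.59 mol
For 6.638 mol Fe2O3, stoichiometry requires (3/1) × 6.638 = 19.91 mol CO; 47.59 mol is available, so Fe2O3 is limiting.
n(CO) consumed = (3/1) × 6.638 = 19.91 mol; remaining = 47.59 − 19.91 = 27.68 mol
V(CO) = nRT/P = 27.68 × 0.08206 × 612.15 / 11.5 = 120.9 L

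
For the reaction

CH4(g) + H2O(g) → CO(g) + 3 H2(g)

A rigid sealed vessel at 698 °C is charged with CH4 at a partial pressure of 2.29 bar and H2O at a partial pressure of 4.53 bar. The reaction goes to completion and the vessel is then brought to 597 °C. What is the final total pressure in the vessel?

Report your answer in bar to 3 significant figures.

At constant V, partial pressures at 698 °C are proportional to moles, so apply stoichiometry directly to pressures.
P(H2O) required for 2.29 bar of CH4 = (1/1) × 2.29 = 2.290 bar; available 4.53 bar, so CH4 is limiting.
P(H2O) remaining = 4.53 − (1/1) × 2.29 = 2.240 bar
P(gaseous products) = (1+3)/1 × 2.29 = 9.160 bar
P_total at 698 °C = 2.240 + 9.160 = 11.40 bar
Scaling to 597 °C: P = 11.40 × 870.15/971.15 = 10.21 bar

10.2 bar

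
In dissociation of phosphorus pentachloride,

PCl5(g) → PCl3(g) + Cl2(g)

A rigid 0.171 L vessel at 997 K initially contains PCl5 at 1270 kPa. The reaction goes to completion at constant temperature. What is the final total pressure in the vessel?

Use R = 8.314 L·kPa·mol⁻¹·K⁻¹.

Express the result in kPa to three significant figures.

2540 kPa

Rigid vessel, constant T ⇒ P scales with total gas moles (1 → 2).
P_final = (2/1) × 1270 = 2540 kPa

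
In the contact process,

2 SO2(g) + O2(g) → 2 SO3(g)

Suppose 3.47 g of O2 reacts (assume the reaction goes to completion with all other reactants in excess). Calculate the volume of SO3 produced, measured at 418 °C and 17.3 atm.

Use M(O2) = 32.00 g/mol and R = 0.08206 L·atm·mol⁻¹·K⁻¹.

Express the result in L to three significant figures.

0.711 L

n(O2) = 3.470 / 32.00 = 0.1084 mol
n(SO3) = (2/1) × 0.1084 = 0.2168 mol
V = nRT/P = 0.2168 × 0.08206 × 691.15 / 17.3 = 0.7108 L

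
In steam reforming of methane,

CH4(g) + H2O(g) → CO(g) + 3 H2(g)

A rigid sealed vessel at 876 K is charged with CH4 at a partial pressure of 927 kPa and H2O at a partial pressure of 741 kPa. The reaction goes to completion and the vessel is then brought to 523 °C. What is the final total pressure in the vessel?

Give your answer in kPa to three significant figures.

2860 kPa

With V and T fixed, P_i ∝ n_i, so the mole ratios apply directly to partial pressures at 876 K.
P(H2O) required for 927 kPa of CH4 = (1/1) × 927 = 927.0 kPa; available 741 kPa, so H2O is limiting.
P(CH4) remaining = 927 − (1/1) × 741 = 186.0 kPa
P(gaseous products) = (1+3)/1 × 741 = 2964 kPa
P_total at 876 K = 186.0 + 2964 = 3150 kPa
Scaling to 523 °C: P = 3150 × 796.15/876 = 2863 kPa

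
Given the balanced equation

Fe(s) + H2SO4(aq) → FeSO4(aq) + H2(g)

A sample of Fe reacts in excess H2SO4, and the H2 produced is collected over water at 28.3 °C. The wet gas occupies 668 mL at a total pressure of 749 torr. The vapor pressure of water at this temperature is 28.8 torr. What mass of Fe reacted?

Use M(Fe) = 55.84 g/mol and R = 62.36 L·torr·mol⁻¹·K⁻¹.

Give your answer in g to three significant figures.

P(H2) = 749 − 28.8 = 720.2 torr
n(H2) = PV/RT = (720.2 × 0.6680) / (62.36 × 301.45) = 0.02559 mol
n(Fe) = (1/1) × 0.02559 = 0.02559 mol
m(Fe) = 0.02559 × 55.84 = 1.429 g

1.43 g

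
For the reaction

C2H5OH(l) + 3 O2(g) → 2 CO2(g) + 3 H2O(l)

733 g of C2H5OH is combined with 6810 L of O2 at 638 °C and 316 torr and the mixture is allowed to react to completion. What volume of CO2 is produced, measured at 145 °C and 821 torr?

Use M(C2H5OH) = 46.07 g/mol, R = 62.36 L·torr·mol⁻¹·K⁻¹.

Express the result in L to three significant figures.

n(C2H5OH) = 733 / 46.07 = 15.91 mol
n(O2) = PV/RT = (316 × 6810) / (62.36 × 911.15) = 37.87 mol
For 15.91 mol C2H5OH, stoichiometry requires (3/1) × 15.91 = 47.73 mol O2; 37.87 mol is available, so O2 is limiting.
n(CO2) = (2/3) × 37.87 = 25.25 mol
V(CO2) = nRT/P = 25.25 × 62.36 × 418.15 / 821 = 802.0 L

802 L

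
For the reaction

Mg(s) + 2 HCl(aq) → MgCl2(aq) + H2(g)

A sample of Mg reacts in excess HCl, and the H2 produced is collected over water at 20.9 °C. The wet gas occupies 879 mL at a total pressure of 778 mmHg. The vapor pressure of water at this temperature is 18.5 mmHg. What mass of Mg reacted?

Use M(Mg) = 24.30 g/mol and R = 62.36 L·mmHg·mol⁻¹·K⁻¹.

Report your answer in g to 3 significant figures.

P(H2) = 778 − 18.5 = 759.5 mmHg
n(H2) = PV/RT = (759.5 × 0.8790) / (62.36 × 294.05) = 0.03641 mol
n(Mg) = (1/1) × 0.03641 = 0.03641 mol
m(Mg) = 0.03641 × 24.30 = 0.8848 g

0.885 g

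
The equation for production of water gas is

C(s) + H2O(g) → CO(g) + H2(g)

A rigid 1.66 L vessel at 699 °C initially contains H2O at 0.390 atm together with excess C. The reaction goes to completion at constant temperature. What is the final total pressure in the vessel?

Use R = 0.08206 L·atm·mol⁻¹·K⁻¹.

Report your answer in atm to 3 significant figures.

At constant T and V, P ∝ n(gas): 1 mol gas → 2 mol gas.
P_final = (2/1) × 0.390 = 0.7800 atm

0.780 atm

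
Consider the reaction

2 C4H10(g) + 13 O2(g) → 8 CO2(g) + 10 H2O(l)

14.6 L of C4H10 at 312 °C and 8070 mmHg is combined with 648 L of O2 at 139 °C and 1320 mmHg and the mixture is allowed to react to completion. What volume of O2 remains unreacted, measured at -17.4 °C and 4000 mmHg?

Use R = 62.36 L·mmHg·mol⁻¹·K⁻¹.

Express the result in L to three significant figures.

49.0 L

n(C4H10) = PV/RT = (8070 × 14.6) / (62.36 × 585.15) = 3.229 mol
n(O2) = PV/RT = (1320 × 648) / (62.36 × 412.15) = 33.28 mol
For 3.229 mol C4H10, stoichiometry requires (13/2) × 3.229 = 20.99 mol O2; 33.28 mol is available, so C4H10 is limiting.
n(O2) consumed = (13/2) × 3.229 = 20.99 mol; remaining = 33.28 − 20.99 = 12.29 mol
V(O2) = nRT/P = 12.29 × 62.36 × 255.75 / 4000 = 49.00 L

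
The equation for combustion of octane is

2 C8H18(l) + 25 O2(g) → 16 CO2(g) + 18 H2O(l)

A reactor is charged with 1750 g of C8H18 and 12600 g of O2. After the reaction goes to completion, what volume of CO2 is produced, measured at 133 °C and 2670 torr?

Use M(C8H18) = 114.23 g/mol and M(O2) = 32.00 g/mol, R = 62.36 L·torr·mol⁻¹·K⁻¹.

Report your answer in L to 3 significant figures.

n(C8H18) = 1750 / 114.23 = 15.32 mol
n(O2) = 12600 / 32.00 = 393.8 mol
For 15.32 mol C8H18, stoichiometry requires (25/2) × 15.32 = 191.5 mol O2; 393.8 mol is available, so C8H18 is limiting.
n(CO2) = (16/2) × 15.32 = 122.6 mol
V(CO2) = nRT/P = 122.6 × 62.36 × 406.15 / 2670 = 1163 L

1160 L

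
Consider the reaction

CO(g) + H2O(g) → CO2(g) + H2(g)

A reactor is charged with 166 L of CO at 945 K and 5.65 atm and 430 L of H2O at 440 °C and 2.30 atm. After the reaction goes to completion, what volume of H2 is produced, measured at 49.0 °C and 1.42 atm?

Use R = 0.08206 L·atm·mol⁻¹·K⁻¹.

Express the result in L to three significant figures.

225 L

n(CO) = PV/RT = (5.65 × 166) / (0.08206 × 945) = 12.09 mol
n(H2O) = PV/RT = (2.30 × 430) / (0.08206 × 713.15) = 16.90 mol
For 12.09 mol CO, stoichiometry requires (1/1) × 12.09 = 12.09 mol H2O; 16.90 mol is available, so CO is limiting.
n(H2) = (1/1) × 12.09 = 12.09 mol
V(H2) = nRT/P = 12.09 × 0.08206 × 322.15 / 1.42 = 225.1 L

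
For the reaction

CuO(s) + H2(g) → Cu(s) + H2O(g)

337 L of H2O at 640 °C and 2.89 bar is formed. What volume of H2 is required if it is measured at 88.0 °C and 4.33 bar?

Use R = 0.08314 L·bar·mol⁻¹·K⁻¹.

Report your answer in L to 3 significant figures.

n(H2O) = PV/RT = (2.89 × 337) / (0.08314 × 913.15) = 12.83 mol
n(H2) = (1/1) × 12.83 = 12.83 mol
V = nRT/P = 12.83 × 0.08314 × 361.15 / 4.33 = 88.97 L

89.0 L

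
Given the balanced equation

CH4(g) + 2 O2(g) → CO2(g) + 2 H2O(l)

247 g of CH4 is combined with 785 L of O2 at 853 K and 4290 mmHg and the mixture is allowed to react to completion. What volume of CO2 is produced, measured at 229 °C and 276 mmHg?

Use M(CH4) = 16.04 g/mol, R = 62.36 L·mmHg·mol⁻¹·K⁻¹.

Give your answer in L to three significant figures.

n(CH4) = 247 / 16.04 = 15.40 mol
n(O2) = PV/RT = (4290 × 785) / (62.36 × 853) = 63.31 mol
For 15.40 mol CH4, stoichiometry requires (2/1) × 15.40 = 30.80 mol O2; 63.31 mol is available, so CH4 is limiting.
n(CO2) = (1/1) × 15.40 = 15.40 mol
V(CO2) = nRT/P = 15.40 × 62.36 × 502.15 / 276 = 1747 L

1750 L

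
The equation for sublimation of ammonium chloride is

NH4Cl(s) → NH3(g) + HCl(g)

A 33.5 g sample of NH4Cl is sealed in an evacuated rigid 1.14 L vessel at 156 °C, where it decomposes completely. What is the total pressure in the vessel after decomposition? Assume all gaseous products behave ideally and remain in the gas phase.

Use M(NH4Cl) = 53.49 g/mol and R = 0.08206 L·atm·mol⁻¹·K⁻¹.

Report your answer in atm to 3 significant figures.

n(NH4Cl) = 33.5 / 53.49 = 0.6263 mol
n(gas produced) = (2/1) × 0.6263 = 1.253 mol
P = nRT/V = 1.253 × 0.08206 × 429.15 / 1.14 = 38.71 atm

38.7 atm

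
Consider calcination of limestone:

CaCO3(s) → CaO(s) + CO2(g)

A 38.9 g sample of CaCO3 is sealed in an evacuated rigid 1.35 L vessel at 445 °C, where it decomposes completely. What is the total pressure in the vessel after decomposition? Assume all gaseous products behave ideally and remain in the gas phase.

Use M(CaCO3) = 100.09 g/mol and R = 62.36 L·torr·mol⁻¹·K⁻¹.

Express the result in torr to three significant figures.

12900 torr

n(CaCO3) = 38.9 / 100.09 = 0.3887 mol
n(gas produced) = (1/1) × 0.3887 = 0.3887 mol
P = nRT/V = 0.3887 × 62.36 × 718.15 / 1.35 = 12890 torr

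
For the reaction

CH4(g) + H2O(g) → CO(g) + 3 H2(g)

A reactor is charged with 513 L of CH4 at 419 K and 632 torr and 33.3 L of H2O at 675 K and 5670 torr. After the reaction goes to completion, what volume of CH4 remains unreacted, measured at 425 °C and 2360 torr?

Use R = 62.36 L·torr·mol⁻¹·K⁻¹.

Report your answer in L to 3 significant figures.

n(CH4) = PV/RT = (632 × 513) / (62.36 × 419) = 12.41 mol
n(H2O) = PV/RT = (5670 × 33.3) / (62.36 × 675) = 4.486 mol
For 12.41 mol CH4, stoichiometry requires (1/1) × 12.41 = 12.41 mol H2O; 4.486 mol is available, so H2O is limiting.
n(CH4) consumed = (1/1) × 4.486 = 4.486 mol; remaining = 12.41 − 4.486 = 7.924 mol
V(CH4) = nRT/P = 7.924 × 62.36 × 698.15 / 2360 = 146.2 L

146 L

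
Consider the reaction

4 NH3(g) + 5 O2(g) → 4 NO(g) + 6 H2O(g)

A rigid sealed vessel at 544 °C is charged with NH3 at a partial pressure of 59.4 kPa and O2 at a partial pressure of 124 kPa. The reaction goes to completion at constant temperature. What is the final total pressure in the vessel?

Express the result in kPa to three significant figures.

198 kPa

Because the vessel is rigid and T is held at 544 °C, work the stoichiometry in partial pressures (P_i = n_iRT/V).
P(O2) required for 59.4 kPa of NH3 = (5/4) × 59.4 = 74.25 kPa; available 124 kPa, so NH3 is limiting.
P(O2) remaining = 124 − (5/4) × 59.4 = 49.75 kPa
P(gaseous products) = (4+6)/4 × 59.4 = 148.5 kPa
P_total at 544 °C = 49.75 + 148.5 = 198.2 kPa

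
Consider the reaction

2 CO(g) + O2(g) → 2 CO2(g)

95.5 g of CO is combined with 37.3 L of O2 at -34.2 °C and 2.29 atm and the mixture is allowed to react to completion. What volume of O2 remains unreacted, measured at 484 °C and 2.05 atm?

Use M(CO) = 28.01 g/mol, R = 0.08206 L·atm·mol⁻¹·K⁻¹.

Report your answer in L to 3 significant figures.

n(CO) = 95.5 / 28.01 = 3.409 mol
n(O2) = PV/RT = (2.29 × 37.3) / (0.08206 × 238.95) = 4.356 mol
For 3.409 mol CO, stoichiometry requires (1/2) × 3.409 = 1.704 mol O2; 4.356 mol is available, so CO is limiting.
n(O2) consumed = (1/2) × 3.409 = 1.704 mol; remaining = 4.356 − 1.704 = 2.652 mol
V(O2) = nRT/P = 2.652 × 0.08206 × 757.15 / 2.05 = 80.38 L

80.4 L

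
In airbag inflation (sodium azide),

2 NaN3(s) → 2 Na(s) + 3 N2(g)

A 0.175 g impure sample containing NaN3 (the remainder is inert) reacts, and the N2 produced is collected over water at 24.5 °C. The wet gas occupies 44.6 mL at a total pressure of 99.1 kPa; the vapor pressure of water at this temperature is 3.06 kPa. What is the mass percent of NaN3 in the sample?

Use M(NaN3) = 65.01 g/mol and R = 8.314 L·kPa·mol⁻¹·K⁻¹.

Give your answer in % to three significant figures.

P(N2) = 99.1 − 3.06 = 96.04 kPa
n(N2) = PV/RT = (96.04 × 0.04460) / (8.314 × 297.65) = 0.001731 mol
n(NaN3) = (2/3) × 0.001731 = 0.001154 mol
m(NaN3) = 0.001154 × 65.01 = 0.07502 g
%NaN3 = 0.07502 / 0.175 × 100 = 42.87%

42.9 %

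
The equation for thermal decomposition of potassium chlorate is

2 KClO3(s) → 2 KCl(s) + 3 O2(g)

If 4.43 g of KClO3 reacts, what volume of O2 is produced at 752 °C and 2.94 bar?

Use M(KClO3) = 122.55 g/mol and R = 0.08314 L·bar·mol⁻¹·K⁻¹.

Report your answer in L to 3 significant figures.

n(KClO3) = 4.430 / 122.55 = 0.03615 mol
n(O2) = (3/2) × 0.03615 = 0.05423 mol
V = nRT/P = 0.05423 × 0.08314 × 1025.15 / 2.94 = 1.572 L

1.57 L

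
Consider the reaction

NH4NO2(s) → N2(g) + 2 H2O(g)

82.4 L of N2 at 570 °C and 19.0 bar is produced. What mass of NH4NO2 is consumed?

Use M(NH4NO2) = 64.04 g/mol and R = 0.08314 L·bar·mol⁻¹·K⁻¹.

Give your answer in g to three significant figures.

n(N2) = PV/RT = (19.0 × 82.4) / (0.08314 × 843.15) = 22.33 mol
n(NH4NO2) = (1/1) × 22.33 = 22.33 mol
m(NH4NO2) = 22.33 × 64.04 = 1430 g

1430 g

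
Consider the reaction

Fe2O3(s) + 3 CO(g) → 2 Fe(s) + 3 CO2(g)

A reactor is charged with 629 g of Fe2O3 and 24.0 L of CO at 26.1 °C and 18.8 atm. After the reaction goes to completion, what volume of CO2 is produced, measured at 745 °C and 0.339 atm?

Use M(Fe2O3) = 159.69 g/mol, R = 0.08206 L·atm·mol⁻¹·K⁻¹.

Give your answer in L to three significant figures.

n(Fe2O3) = 629 / 159.69 = 3.939 mol
n(CO) = PV/RT = (18.8 × 24.0) / (0.08206 × 299.25) = 18.37 mol
For 3.939 mol Fe2O3, stoichiometry requires (3/1) × 3.939 = 11.82 mol CO; 18.37 mol is available, so Fe2O3 is limiting.
n(CO2) = (3/1) × 3.939 = 11.82 mol
V(CO2) = nRT/P = 11.82 × 0.08206 × 1018.15 / 0.339 = 2913 L

2910 L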